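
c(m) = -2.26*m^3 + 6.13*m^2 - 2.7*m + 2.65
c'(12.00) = -831.90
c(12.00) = -3052.31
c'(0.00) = -2.70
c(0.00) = 2.65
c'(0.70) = 2.56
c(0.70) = 2.99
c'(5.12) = -117.66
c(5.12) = -153.81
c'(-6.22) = -341.26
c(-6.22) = 800.45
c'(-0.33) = -7.48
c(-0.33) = 4.29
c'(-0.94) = -20.22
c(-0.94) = 12.48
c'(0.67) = 2.47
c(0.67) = 2.91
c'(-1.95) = -52.39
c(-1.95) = 47.98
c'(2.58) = -16.20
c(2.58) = -2.32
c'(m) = -6.78*m^2 + 12.26*m - 2.7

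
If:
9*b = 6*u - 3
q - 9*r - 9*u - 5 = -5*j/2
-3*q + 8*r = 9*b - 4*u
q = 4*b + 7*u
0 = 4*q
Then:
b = -7/29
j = 737/580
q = 0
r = -79/232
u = 4/29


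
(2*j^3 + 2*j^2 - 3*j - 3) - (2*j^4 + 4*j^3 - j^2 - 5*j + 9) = -2*j^4 - 2*j^3 + 3*j^2 + 2*j - 12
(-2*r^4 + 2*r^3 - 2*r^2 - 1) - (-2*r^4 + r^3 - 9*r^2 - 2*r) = r^3 + 7*r^2 + 2*r - 1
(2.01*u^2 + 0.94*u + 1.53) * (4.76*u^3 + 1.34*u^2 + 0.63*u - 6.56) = 9.5676*u^5 + 7.1678*u^4 + 9.8087*u^3 - 10.5432*u^2 - 5.2025*u - 10.0368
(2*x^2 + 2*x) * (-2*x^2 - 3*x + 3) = -4*x^4 - 10*x^3 + 6*x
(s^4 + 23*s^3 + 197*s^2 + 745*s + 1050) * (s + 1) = s^5 + 24*s^4 + 220*s^3 + 942*s^2 + 1795*s + 1050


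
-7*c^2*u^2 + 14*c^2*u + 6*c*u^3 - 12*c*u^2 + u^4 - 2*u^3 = u*(-c + u)*(7*c + u)*(u - 2)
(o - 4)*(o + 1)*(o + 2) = o^3 - o^2 - 10*o - 8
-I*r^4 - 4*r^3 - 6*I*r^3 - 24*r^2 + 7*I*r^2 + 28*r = r*(r + 7)*(r - 4*I)*(-I*r + I)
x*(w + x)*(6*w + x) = 6*w^2*x + 7*w*x^2 + x^3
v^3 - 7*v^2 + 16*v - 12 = (v - 3)*(v - 2)^2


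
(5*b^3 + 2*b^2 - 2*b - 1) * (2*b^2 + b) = 10*b^5 + 9*b^4 - 2*b^3 - 4*b^2 - b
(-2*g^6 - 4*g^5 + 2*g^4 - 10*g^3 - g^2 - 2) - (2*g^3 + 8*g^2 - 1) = -2*g^6 - 4*g^5 + 2*g^4 - 12*g^3 - 9*g^2 - 1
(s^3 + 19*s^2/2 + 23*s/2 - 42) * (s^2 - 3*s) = s^5 + 13*s^4/2 - 17*s^3 - 153*s^2/2 + 126*s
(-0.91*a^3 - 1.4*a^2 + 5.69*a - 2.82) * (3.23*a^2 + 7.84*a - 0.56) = -2.9393*a^5 - 11.6564*a^4 + 7.9123*a^3 + 36.285*a^2 - 25.2952*a + 1.5792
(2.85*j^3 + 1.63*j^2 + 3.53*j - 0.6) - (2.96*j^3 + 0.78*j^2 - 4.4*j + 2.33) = -0.11*j^3 + 0.85*j^2 + 7.93*j - 2.93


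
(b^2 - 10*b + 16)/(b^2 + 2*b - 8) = (b - 8)/(b + 4)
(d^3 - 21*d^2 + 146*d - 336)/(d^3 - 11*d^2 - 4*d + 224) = (d - 6)/(d + 4)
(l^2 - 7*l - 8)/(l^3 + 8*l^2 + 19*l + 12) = (l - 8)/(l^2 + 7*l + 12)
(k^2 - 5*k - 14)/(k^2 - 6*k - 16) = (k - 7)/(k - 8)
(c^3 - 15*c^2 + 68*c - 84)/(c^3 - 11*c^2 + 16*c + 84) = (c - 2)/(c + 2)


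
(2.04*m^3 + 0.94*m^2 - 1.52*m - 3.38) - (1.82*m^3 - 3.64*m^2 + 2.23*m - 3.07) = 0.22*m^3 + 4.58*m^2 - 3.75*m - 0.31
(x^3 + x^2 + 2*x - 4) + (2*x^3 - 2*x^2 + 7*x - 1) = 3*x^3 - x^2 + 9*x - 5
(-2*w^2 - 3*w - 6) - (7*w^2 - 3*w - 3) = -9*w^2 - 3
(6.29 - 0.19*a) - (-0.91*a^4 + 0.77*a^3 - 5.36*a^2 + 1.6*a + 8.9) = 0.91*a^4 - 0.77*a^3 + 5.36*a^2 - 1.79*a - 2.61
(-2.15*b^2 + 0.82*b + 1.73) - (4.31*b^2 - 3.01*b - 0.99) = -6.46*b^2 + 3.83*b + 2.72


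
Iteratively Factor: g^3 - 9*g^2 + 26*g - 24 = (g - 4)*(g^2 - 5*g + 6) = (g - 4)*(g - 2)*(g - 3)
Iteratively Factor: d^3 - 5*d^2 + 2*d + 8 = (d - 4)*(d^2 - d - 2) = (d - 4)*(d - 2)*(d + 1)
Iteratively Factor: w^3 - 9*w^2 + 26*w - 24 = (w - 3)*(w^2 - 6*w + 8) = (w - 4)*(w - 3)*(w - 2)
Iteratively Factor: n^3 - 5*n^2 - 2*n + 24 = (n + 2)*(n^2 - 7*n + 12) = (n - 3)*(n + 2)*(n - 4)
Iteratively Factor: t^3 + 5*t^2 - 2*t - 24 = (t + 3)*(t^2 + 2*t - 8) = (t + 3)*(t + 4)*(t - 2)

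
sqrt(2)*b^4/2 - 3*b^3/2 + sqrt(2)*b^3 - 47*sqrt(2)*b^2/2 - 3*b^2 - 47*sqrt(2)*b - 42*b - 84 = (b + 2)*(b - 6*sqrt(2))*(b + 7*sqrt(2)/2)*(sqrt(2)*b/2 + 1)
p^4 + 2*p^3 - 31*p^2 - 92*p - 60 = (p - 6)*(p + 1)*(p + 2)*(p + 5)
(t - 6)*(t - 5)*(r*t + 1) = r*t^3 - 11*r*t^2 + 30*r*t + t^2 - 11*t + 30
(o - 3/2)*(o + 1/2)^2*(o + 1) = o^4 + o^3/2 - 7*o^2/4 - 13*o/8 - 3/8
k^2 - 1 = (k - 1)*(k + 1)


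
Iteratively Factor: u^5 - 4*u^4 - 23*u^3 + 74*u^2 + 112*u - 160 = (u - 4)*(u^4 - 23*u^2 - 18*u + 40) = (u - 4)*(u - 1)*(u^3 + u^2 - 22*u - 40) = (u - 4)*(u - 1)*(u + 4)*(u^2 - 3*u - 10) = (u - 4)*(u - 1)*(u + 2)*(u + 4)*(u - 5)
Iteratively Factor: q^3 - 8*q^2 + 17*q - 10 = (q - 5)*(q^2 - 3*q + 2) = (q - 5)*(q - 2)*(q - 1)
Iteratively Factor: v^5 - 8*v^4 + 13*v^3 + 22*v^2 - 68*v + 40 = (v - 1)*(v^4 - 7*v^3 + 6*v^2 + 28*v - 40) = (v - 1)*(v + 2)*(v^3 - 9*v^2 + 24*v - 20) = (v - 2)*(v - 1)*(v + 2)*(v^2 - 7*v + 10) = (v - 2)^2*(v - 1)*(v + 2)*(v - 5)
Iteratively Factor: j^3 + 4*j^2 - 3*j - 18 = (j - 2)*(j^2 + 6*j + 9) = (j - 2)*(j + 3)*(j + 3)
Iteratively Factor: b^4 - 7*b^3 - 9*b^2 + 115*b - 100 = (b - 1)*(b^3 - 6*b^2 - 15*b + 100) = (b - 5)*(b - 1)*(b^2 - b - 20) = (b - 5)*(b - 1)*(b + 4)*(b - 5)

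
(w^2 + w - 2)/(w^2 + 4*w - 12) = (w^2 + w - 2)/(w^2 + 4*w - 12)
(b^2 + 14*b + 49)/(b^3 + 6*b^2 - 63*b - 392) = 1/(b - 8)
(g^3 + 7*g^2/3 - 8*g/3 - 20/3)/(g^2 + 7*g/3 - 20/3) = (g^2 + 4*g + 4)/(g + 4)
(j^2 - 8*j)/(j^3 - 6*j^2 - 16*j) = 1/(j + 2)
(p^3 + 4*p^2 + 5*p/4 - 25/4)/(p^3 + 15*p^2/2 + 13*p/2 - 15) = (p + 5/2)/(p + 6)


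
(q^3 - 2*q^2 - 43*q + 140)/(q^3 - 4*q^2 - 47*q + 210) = (q - 4)/(q - 6)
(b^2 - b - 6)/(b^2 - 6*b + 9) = (b + 2)/(b - 3)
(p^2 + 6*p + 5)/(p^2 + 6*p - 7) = (p^2 + 6*p + 5)/(p^2 + 6*p - 7)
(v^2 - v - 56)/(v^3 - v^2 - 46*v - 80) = (v + 7)/(v^2 + 7*v + 10)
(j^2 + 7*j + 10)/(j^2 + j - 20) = (j + 2)/(j - 4)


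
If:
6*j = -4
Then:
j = -2/3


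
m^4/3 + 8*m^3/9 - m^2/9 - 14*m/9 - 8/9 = (m/3 + 1/3)*(m - 4/3)*(m + 1)*(m + 2)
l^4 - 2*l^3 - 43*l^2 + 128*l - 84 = (l - 6)*(l - 2)*(l - 1)*(l + 7)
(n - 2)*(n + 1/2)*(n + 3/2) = n^3 - 13*n/4 - 3/2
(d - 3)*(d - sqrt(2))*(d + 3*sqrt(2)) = d^3 - 3*d^2 + 2*sqrt(2)*d^2 - 6*sqrt(2)*d - 6*d + 18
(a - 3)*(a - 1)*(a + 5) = a^3 + a^2 - 17*a + 15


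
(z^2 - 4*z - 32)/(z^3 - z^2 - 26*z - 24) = (z - 8)/(z^2 - 5*z - 6)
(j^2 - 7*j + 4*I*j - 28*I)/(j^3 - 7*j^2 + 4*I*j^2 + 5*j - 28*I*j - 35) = (j + 4*I)/(j^2 + 4*I*j + 5)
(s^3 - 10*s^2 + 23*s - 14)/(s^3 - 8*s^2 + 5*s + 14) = (s - 1)/(s + 1)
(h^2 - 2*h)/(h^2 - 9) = h*(h - 2)/(h^2 - 9)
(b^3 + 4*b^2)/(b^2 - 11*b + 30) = b^2*(b + 4)/(b^2 - 11*b + 30)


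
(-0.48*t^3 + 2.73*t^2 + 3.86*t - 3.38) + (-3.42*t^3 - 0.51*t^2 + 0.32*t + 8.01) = -3.9*t^3 + 2.22*t^2 + 4.18*t + 4.63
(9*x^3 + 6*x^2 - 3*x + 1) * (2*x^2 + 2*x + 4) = 18*x^5 + 30*x^4 + 42*x^3 + 20*x^2 - 10*x + 4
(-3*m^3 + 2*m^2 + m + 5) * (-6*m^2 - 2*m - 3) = 18*m^5 - 6*m^4 - m^3 - 38*m^2 - 13*m - 15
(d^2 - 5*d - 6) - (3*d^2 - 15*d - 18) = -2*d^2 + 10*d + 12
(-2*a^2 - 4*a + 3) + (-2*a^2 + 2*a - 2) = -4*a^2 - 2*a + 1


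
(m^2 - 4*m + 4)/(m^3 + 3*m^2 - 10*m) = (m - 2)/(m*(m + 5))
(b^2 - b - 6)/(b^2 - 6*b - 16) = (b - 3)/(b - 8)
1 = 1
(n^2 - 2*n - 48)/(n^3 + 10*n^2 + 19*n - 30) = (n - 8)/(n^2 + 4*n - 5)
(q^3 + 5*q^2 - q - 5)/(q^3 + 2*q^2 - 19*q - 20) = (q - 1)/(q - 4)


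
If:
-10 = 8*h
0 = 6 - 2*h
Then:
No Solution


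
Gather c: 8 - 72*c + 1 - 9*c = 9 - 81*c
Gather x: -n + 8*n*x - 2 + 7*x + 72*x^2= -n + 72*x^2 + x*(8*n + 7) - 2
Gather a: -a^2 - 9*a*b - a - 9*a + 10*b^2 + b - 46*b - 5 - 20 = -a^2 + a*(-9*b - 10) + 10*b^2 - 45*b - 25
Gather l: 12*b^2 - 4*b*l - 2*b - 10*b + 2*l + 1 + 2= 12*b^2 - 12*b + l*(2 - 4*b) + 3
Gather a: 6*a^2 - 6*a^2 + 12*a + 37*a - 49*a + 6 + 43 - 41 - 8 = 0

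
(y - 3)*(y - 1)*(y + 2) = y^3 - 2*y^2 - 5*y + 6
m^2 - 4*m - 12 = (m - 6)*(m + 2)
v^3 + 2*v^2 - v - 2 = (v - 1)*(v + 1)*(v + 2)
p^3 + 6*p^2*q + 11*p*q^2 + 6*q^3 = (p + q)*(p + 2*q)*(p + 3*q)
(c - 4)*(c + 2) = c^2 - 2*c - 8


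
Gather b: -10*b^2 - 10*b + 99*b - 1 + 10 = -10*b^2 + 89*b + 9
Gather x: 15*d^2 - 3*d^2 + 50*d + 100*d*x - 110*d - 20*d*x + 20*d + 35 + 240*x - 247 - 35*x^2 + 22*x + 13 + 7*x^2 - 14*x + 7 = 12*d^2 - 40*d - 28*x^2 + x*(80*d + 248) - 192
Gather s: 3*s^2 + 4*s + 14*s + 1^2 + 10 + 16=3*s^2 + 18*s + 27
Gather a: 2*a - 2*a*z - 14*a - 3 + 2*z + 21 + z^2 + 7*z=a*(-2*z - 12) + z^2 + 9*z + 18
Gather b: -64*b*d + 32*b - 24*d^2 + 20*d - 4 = b*(32 - 64*d) - 24*d^2 + 20*d - 4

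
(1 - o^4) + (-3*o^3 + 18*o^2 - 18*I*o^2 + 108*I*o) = -o^4 - 3*o^3 + 18*o^2 - 18*I*o^2 + 108*I*o + 1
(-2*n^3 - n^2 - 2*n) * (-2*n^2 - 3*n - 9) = 4*n^5 + 8*n^4 + 25*n^3 + 15*n^2 + 18*n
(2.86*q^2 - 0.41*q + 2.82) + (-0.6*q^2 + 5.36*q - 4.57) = 2.26*q^2 + 4.95*q - 1.75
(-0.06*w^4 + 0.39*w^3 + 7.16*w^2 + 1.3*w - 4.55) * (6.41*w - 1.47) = -0.3846*w^5 + 2.5881*w^4 + 45.3223*w^3 - 2.1922*w^2 - 31.0765*w + 6.6885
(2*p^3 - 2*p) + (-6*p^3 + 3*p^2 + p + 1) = -4*p^3 + 3*p^2 - p + 1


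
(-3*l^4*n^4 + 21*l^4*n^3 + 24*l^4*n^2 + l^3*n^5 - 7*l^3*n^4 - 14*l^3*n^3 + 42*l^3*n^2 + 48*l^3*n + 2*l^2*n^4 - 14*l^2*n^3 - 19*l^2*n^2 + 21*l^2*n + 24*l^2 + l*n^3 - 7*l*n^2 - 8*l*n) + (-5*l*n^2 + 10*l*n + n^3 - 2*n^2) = -3*l^4*n^4 + 21*l^4*n^3 + 24*l^4*n^2 + l^3*n^5 - 7*l^3*n^4 - 14*l^3*n^3 + 42*l^3*n^2 + 48*l^3*n + 2*l^2*n^4 - 14*l^2*n^3 - 19*l^2*n^2 + 21*l^2*n + 24*l^2 + l*n^3 - 12*l*n^2 + 2*l*n + n^3 - 2*n^2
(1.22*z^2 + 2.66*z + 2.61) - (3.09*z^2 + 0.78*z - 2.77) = -1.87*z^2 + 1.88*z + 5.38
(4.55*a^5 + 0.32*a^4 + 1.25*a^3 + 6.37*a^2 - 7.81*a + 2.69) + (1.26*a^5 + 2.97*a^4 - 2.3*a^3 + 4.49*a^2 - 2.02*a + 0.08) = 5.81*a^5 + 3.29*a^4 - 1.05*a^3 + 10.86*a^2 - 9.83*a + 2.77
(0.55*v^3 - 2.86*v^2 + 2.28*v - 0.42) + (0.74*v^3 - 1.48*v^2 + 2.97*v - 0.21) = 1.29*v^3 - 4.34*v^2 + 5.25*v - 0.63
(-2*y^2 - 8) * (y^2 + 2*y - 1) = -2*y^4 - 4*y^3 - 6*y^2 - 16*y + 8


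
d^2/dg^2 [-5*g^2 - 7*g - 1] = -10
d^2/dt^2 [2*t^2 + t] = 4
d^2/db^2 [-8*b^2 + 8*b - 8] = -16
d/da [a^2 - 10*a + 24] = 2*a - 10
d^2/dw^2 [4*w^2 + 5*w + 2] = 8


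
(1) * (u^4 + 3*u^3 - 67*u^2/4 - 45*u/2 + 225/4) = u^4 + 3*u^3 - 67*u^2/4 - 45*u/2 + 225/4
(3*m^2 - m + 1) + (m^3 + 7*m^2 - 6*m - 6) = m^3 + 10*m^2 - 7*m - 5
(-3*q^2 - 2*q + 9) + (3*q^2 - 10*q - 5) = 4 - 12*q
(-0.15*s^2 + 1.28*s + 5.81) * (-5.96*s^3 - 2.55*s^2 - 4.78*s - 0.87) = 0.894*s^5 - 7.2463*s^4 - 37.1746*s^3 - 20.8034*s^2 - 28.8854*s - 5.0547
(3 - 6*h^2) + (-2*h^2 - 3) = -8*h^2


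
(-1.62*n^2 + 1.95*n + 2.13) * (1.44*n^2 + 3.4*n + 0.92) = -2.3328*n^4 - 2.7*n^3 + 8.2068*n^2 + 9.036*n + 1.9596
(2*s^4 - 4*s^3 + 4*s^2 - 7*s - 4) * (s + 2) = 2*s^5 - 4*s^3 + s^2 - 18*s - 8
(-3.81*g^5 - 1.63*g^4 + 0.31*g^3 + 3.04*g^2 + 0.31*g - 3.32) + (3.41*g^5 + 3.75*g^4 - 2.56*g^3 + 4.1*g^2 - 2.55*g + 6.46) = -0.4*g^5 + 2.12*g^4 - 2.25*g^3 + 7.14*g^2 - 2.24*g + 3.14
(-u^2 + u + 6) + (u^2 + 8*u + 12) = 9*u + 18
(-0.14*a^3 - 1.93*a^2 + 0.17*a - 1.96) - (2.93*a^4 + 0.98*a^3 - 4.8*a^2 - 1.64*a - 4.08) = -2.93*a^4 - 1.12*a^3 + 2.87*a^2 + 1.81*a + 2.12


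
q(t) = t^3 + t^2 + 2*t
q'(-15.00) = 647.00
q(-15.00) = -3180.00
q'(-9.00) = 227.00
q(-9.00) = -666.00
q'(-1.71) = 7.35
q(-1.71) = -5.50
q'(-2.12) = 11.24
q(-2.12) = -9.27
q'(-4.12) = 44.68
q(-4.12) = -61.20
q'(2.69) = 29.09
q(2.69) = 32.08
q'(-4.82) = 62.06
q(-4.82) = -98.39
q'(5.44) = 101.66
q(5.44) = 201.46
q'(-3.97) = 41.34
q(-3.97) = -54.75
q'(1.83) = 15.71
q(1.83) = 13.14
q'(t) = 3*t^2 + 2*t + 2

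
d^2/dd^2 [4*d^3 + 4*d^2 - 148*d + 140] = 24*d + 8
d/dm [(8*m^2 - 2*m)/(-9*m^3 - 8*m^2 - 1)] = 2*(m^2*(4*m - 1)*(27*m + 16) + (1 - 8*m)*(9*m^3 + 8*m^2 + 1))/(9*m^3 + 8*m^2 + 1)^2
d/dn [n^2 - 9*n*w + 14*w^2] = 2*n - 9*w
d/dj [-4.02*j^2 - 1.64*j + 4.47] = -8.04*j - 1.64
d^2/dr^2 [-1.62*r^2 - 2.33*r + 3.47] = -3.24000000000000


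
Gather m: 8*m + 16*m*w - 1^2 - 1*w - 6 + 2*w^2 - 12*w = m*(16*w + 8) + 2*w^2 - 13*w - 7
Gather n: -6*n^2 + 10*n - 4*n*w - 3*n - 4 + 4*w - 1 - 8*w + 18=-6*n^2 + n*(7 - 4*w) - 4*w + 13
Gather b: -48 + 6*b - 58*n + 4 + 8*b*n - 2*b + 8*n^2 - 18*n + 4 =b*(8*n + 4) + 8*n^2 - 76*n - 40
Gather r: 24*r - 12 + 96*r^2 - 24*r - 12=96*r^2 - 24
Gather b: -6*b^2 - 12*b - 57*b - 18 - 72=-6*b^2 - 69*b - 90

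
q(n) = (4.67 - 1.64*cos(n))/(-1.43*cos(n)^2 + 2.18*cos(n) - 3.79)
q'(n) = (4.67 - 1.64*cos(n))*(-2.86*sin(n)*cos(n) + 2.18*sin(n))/(-1.43*cos(n)^2 + 2.18*cos(n) - 3.79)^2 + 1.64*sin(n)/(-1.43*cos(n)^2 + 2.18*cos(n) - 3.79) = (2.3452*cos(n)^2 - 13.3562*cos(n) + 3.965)*sin(n)/(2.0449*cos(n)^4 - 6.2348*cos(n)^3 + 15.5918*cos(n)^2 - 16.5244*cos(n) + 14.3641)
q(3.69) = -0.91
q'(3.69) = -0.20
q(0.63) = -1.13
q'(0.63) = -0.36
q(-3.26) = -0.86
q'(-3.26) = 0.04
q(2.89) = -0.86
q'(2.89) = 0.09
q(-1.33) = -1.28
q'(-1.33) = -0.08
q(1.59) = -1.23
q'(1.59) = 0.29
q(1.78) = -1.16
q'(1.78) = 0.36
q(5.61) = -1.14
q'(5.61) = 0.36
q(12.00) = -1.11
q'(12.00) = 0.34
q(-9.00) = -0.89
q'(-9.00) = -0.15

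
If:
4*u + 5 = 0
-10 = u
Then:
No Solution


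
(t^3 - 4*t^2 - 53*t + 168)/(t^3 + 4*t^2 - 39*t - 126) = (t^2 - 11*t + 24)/(t^2 - 3*t - 18)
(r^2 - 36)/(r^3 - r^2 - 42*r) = (r - 6)/(r*(r - 7))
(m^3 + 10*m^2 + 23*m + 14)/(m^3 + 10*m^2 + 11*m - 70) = (m^2 + 3*m + 2)/(m^2 + 3*m - 10)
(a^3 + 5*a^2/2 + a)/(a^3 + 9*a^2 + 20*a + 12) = a*(2*a + 1)/(2*(a^2 + 7*a + 6))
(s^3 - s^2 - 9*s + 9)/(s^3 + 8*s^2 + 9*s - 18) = (s - 3)/(s + 6)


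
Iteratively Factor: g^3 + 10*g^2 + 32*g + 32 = (g + 4)*(g^2 + 6*g + 8) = (g + 2)*(g + 4)*(g + 4)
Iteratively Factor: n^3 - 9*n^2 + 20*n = (n - 5)*(n^2 - 4*n) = n*(n - 5)*(n - 4)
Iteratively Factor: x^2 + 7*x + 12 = (x + 4)*(x + 3)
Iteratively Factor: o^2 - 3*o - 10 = (o - 5)*(o + 2)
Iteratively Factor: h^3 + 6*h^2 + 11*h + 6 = (h + 2)*(h^2 + 4*h + 3) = (h + 1)*(h + 2)*(h + 3)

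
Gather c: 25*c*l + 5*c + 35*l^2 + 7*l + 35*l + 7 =c*(25*l + 5) + 35*l^2 + 42*l + 7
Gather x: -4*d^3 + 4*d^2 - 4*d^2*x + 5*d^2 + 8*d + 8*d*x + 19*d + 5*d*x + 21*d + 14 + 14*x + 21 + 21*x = -4*d^3 + 9*d^2 + 48*d + x*(-4*d^2 + 13*d + 35) + 35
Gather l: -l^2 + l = -l^2 + l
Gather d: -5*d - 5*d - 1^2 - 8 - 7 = -10*d - 16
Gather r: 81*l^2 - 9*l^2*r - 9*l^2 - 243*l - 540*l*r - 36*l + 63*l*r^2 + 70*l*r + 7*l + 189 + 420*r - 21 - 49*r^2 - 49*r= 72*l^2 - 272*l + r^2*(63*l - 49) + r*(-9*l^2 - 470*l + 371) + 168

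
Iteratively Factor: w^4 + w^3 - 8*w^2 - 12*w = (w)*(w^3 + w^2 - 8*w - 12) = w*(w + 2)*(w^2 - w - 6) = w*(w - 3)*(w + 2)*(w + 2)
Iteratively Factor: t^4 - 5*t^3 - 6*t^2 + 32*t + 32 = (t - 4)*(t^3 - t^2 - 10*t - 8) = (t - 4)^2*(t^2 + 3*t + 2) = (t - 4)^2*(t + 2)*(t + 1)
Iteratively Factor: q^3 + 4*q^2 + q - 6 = (q + 3)*(q^2 + q - 2) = (q - 1)*(q + 3)*(q + 2)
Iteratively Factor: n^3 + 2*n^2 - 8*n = (n - 2)*(n^2 + 4*n) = n*(n - 2)*(n + 4)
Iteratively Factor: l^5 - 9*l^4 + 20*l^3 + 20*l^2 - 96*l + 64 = (l - 4)*(l^4 - 5*l^3 + 20*l - 16) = (l - 4)*(l - 1)*(l^3 - 4*l^2 - 4*l + 16) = (l - 4)^2*(l - 1)*(l^2 - 4) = (l - 4)^2*(l - 1)*(l + 2)*(l - 2)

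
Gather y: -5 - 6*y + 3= -6*y - 2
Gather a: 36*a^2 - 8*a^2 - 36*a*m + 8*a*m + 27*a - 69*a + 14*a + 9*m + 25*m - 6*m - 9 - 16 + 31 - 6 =28*a^2 + a*(-28*m - 28) + 28*m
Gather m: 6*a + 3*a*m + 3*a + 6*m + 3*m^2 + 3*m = 9*a + 3*m^2 + m*(3*a + 9)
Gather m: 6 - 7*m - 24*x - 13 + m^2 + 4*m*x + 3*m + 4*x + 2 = m^2 + m*(4*x - 4) - 20*x - 5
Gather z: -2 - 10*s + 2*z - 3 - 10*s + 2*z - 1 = -20*s + 4*z - 6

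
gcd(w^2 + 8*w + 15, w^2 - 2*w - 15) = w + 3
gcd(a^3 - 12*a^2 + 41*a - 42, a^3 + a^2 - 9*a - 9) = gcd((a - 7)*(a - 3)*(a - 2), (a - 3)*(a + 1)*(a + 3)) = a - 3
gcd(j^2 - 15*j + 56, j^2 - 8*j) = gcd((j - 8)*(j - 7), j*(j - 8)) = j - 8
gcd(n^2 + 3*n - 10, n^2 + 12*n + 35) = n + 5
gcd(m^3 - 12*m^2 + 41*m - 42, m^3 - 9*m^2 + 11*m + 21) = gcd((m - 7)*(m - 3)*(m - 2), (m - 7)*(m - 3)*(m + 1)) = m^2 - 10*m + 21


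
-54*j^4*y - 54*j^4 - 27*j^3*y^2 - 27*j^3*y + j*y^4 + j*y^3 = (-6*j + y)*(3*j + y)^2*(j*y + j)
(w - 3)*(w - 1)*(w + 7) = w^3 + 3*w^2 - 25*w + 21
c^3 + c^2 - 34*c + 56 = (c - 4)*(c - 2)*(c + 7)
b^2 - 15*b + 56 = (b - 8)*(b - 7)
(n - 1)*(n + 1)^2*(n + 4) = n^4 + 5*n^3 + 3*n^2 - 5*n - 4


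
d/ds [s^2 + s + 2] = 2*s + 1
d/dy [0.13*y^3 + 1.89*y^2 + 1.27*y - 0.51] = 0.39*y^2 + 3.78*y + 1.27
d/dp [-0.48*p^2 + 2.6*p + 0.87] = 2.6 - 0.96*p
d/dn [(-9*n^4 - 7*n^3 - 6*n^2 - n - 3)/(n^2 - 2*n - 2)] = (-18*n^5 + 47*n^4 + 100*n^3 + 55*n^2 + 30*n - 4)/(n^4 - 4*n^3 + 8*n + 4)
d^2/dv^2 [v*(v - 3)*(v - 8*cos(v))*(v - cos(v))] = 9*v^3*cos(v) + 54*v^2*sin(v) - 27*v^2*cos(v) - 16*v^2*cos(2*v) + 12*v^2 - 108*v*sin(v) - 32*v*sin(2*v) - 54*v*cos(v) + 48*v*cos(2*v) - 18*v + 48*sin(2*v) + 54*cos(v) + 8*cos(2*v) + 8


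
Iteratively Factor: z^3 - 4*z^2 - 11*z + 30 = (z + 3)*(z^2 - 7*z + 10) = (z - 5)*(z + 3)*(z - 2)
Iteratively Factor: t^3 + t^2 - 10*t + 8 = (t + 4)*(t^2 - 3*t + 2) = (t - 1)*(t + 4)*(t - 2)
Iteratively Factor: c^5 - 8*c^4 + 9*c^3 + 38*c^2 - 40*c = (c + 2)*(c^4 - 10*c^3 + 29*c^2 - 20*c) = c*(c + 2)*(c^3 - 10*c^2 + 29*c - 20) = c*(c - 1)*(c + 2)*(c^2 - 9*c + 20) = c*(c - 5)*(c - 1)*(c + 2)*(c - 4)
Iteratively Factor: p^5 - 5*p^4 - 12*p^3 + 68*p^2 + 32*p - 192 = (p - 2)*(p^4 - 3*p^3 - 18*p^2 + 32*p + 96) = (p - 4)*(p - 2)*(p^3 + p^2 - 14*p - 24) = (p - 4)*(p - 2)*(p + 2)*(p^2 - p - 12) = (p - 4)^2*(p - 2)*(p + 2)*(p + 3)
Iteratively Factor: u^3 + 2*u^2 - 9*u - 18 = (u + 2)*(u^2 - 9) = (u + 2)*(u + 3)*(u - 3)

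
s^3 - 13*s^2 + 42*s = s*(s - 7)*(s - 6)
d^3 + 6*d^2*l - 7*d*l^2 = d*(d - l)*(d + 7*l)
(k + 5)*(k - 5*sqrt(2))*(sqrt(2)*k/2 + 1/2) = sqrt(2)*k^3/2 - 9*k^2/2 + 5*sqrt(2)*k^2/2 - 45*k/2 - 5*sqrt(2)*k/2 - 25*sqrt(2)/2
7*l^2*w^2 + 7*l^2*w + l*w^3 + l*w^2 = w*(7*l + w)*(l*w + l)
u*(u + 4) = u^2 + 4*u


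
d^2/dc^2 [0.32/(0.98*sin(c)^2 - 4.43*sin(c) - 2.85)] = (1.229312*sin(c)^4 - 4.167744*sin(c)^3 + 8.01104*sin(c)^2 + 4.295328*sin(c) - 14.347456)/(-0.98*sin(c)^2 + 4.43*sin(c) + 2.85)^3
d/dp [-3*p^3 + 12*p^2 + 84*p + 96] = -9*p^2 + 24*p + 84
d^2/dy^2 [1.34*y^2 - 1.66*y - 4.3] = 2.68000000000000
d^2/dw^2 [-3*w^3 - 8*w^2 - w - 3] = -18*w - 16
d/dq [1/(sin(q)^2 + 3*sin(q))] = -(2*sin(q) + 3)*cos(q)/((sin(q) + 3)^2*sin(q)^2)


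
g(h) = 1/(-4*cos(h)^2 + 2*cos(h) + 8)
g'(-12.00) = -0.05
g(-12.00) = 0.15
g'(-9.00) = -0.47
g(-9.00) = 0.35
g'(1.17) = -0.02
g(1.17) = 0.12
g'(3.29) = -0.33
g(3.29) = 0.47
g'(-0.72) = 0.05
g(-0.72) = 0.14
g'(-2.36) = -0.26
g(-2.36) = 0.22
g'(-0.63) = 0.05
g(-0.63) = 0.14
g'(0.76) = -0.05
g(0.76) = 0.14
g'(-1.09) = 0.02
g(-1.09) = 0.12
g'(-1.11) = 0.02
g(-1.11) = 0.12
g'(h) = (-8*sin(h)*cos(h) + 2*sin(h))/(-4*cos(h)^2 + 2*cos(h) + 8)^2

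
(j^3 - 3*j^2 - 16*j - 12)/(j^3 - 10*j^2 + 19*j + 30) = (j + 2)/(j - 5)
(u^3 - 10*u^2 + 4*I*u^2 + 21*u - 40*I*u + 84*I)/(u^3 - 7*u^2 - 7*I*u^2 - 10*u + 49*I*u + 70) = (u^2 + u*(-3 + 4*I) - 12*I)/(u^2 - 7*I*u - 10)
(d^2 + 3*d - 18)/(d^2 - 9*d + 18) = (d + 6)/(d - 6)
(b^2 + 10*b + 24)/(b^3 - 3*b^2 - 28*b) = (b + 6)/(b*(b - 7))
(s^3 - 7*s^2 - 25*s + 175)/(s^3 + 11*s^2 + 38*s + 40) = (s^2 - 12*s + 35)/(s^2 + 6*s + 8)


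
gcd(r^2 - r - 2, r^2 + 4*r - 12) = r - 2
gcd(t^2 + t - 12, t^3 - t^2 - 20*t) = t + 4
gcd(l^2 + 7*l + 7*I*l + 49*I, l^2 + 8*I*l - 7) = l + 7*I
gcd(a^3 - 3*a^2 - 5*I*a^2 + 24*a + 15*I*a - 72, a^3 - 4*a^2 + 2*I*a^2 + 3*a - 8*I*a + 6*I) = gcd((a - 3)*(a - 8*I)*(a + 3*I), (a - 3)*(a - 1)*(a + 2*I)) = a - 3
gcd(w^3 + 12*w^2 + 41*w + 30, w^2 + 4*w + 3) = w + 1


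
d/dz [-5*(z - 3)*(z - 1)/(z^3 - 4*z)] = 5*(z^4 - 8*z^3 + 13*z^2 - 12)/(z^2*(z^4 - 8*z^2 + 16))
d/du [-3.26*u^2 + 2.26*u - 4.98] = 2.26 - 6.52*u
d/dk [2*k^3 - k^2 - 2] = 2*k*(3*k - 1)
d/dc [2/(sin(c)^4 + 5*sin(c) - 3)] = -2*(4*sin(c)^3 + 5)*cos(c)/(sin(c)^4 + 5*sin(c) - 3)^2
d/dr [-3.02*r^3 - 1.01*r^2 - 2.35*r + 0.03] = -9.06*r^2 - 2.02*r - 2.35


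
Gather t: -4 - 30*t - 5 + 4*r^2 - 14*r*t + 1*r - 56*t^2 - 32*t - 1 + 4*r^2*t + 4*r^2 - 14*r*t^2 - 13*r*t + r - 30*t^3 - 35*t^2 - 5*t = 8*r^2 + 2*r - 30*t^3 + t^2*(-14*r - 91) + t*(4*r^2 - 27*r - 67) - 10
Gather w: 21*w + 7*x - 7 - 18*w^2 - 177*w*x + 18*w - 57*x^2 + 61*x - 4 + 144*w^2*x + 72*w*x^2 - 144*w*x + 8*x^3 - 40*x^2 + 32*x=w^2*(144*x - 18) + w*(72*x^2 - 321*x + 39) + 8*x^3 - 97*x^2 + 100*x - 11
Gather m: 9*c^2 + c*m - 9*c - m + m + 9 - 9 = 9*c^2 + c*m - 9*c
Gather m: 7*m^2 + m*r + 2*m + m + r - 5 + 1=7*m^2 + m*(r + 3) + r - 4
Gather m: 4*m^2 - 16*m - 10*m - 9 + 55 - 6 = 4*m^2 - 26*m + 40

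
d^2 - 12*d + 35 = (d - 7)*(d - 5)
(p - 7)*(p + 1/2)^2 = p^3 - 6*p^2 - 27*p/4 - 7/4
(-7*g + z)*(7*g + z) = -49*g^2 + z^2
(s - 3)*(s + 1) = s^2 - 2*s - 3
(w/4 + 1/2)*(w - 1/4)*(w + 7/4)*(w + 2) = w^4/4 + 11*w^3/8 + 153*w^2/64 + 17*w/16 - 7/16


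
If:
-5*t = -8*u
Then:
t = 8*u/5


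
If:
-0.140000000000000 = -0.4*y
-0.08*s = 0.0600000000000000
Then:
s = -0.75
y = 0.35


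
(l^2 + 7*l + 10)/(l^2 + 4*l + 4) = (l + 5)/(l + 2)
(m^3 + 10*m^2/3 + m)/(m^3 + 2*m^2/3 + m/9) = 3*(m + 3)/(3*m + 1)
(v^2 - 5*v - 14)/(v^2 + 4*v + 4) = (v - 7)/(v + 2)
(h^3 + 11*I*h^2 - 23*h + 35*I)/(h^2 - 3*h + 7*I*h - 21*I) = (h^2 + 4*I*h + 5)/(h - 3)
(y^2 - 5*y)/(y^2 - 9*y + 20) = y/(y - 4)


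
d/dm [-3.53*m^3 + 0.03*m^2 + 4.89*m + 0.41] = -10.59*m^2 + 0.06*m + 4.89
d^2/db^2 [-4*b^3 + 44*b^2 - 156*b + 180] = 88 - 24*b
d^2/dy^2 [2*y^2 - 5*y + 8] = 4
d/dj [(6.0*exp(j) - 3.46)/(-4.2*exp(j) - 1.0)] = -20.532*exp(j)/(4.2*exp(j) + 1.0)^2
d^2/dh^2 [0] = 0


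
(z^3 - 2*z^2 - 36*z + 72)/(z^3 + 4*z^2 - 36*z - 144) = (z - 2)/(z + 4)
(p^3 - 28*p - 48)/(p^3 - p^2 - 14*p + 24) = (p^2 - 4*p - 12)/(p^2 - 5*p + 6)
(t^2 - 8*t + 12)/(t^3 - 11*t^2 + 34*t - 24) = (t - 2)/(t^2 - 5*t + 4)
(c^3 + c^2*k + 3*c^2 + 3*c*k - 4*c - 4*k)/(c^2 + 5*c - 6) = (c^2 + c*k + 4*c + 4*k)/(c + 6)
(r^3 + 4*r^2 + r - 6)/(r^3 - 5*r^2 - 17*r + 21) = (r + 2)/(r - 7)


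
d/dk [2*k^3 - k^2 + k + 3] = 6*k^2 - 2*k + 1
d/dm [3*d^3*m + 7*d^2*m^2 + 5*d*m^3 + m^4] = 3*d^3 + 14*d^2*m + 15*d*m^2 + 4*m^3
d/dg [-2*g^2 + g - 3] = 1 - 4*g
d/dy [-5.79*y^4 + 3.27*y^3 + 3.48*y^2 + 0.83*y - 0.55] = -23.16*y^3 + 9.81*y^2 + 6.96*y + 0.83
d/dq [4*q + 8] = 4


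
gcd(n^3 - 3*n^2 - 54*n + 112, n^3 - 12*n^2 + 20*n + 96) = n - 8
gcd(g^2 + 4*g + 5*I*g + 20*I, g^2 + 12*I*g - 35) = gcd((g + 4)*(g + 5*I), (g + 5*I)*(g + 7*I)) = g + 5*I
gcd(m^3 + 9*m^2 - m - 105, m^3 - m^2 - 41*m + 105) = m^2 + 4*m - 21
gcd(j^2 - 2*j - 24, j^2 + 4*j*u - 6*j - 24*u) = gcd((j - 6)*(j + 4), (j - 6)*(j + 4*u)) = j - 6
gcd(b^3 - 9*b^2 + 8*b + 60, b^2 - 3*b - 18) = b - 6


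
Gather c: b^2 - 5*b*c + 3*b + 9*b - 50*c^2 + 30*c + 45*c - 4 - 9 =b^2 + 12*b - 50*c^2 + c*(75 - 5*b) - 13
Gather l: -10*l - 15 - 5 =-10*l - 20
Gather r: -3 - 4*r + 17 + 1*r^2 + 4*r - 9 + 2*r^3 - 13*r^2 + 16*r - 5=2*r^3 - 12*r^2 + 16*r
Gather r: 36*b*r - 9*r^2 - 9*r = -9*r^2 + r*(36*b - 9)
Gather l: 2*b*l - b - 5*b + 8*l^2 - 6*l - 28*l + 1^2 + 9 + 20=-6*b + 8*l^2 + l*(2*b - 34) + 30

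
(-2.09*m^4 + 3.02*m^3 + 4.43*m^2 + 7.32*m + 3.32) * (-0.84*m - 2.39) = 1.7556*m^5 + 2.4583*m^4 - 10.939*m^3 - 16.7365*m^2 - 20.2836*m - 7.9348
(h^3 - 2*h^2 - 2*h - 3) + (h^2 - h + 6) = h^3 - h^2 - 3*h + 3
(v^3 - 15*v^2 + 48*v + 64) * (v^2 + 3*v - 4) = v^5 - 12*v^4 - v^3 + 268*v^2 - 256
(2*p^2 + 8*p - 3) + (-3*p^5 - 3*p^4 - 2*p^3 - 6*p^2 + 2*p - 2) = -3*p^5 - 3*p^4 - 2*p^3 - 4*p^2 + 10*p - 5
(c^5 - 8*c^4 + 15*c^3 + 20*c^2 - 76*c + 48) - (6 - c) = c^5 - 8*c^4 + 15*c^3 + 20*c^2 - 75*c + 42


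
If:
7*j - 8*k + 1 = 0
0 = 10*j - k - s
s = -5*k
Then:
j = -1/27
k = 5/54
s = -25/54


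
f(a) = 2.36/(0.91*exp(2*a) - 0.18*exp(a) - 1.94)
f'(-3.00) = 0.00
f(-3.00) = -1.21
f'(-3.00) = 0.00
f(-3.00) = -1.21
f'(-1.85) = -0.01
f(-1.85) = -1.21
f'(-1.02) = -0.11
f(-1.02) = -1.25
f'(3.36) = -0.01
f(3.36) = 0.00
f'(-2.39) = 0.00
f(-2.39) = -1.21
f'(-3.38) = 0.00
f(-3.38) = -1.21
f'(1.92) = -0.13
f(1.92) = 0.06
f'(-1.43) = -0.04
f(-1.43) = -1.22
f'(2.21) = -0.07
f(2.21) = 0.03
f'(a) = 2.36*(-1.82*exp(2*a) + 0.18*exp(a))/(0.91*exp(2*a) - 0.18*exp(a) - 1.94)^2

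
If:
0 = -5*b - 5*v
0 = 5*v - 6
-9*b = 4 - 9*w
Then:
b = -6/5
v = 6/5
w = -34/45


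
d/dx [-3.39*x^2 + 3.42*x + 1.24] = 3.42 - 6.78*x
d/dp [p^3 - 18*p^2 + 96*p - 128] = 3*p^2 - 36*p + 96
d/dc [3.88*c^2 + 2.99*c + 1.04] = 7.76*c + 2.99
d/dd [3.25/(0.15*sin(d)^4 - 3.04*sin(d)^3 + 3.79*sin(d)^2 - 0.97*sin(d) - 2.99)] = (-1.95*sin(d)^3 + 29.64*sin(d)^2 - 24.635*sin(d) + 3.1525)*cos(d)/(-0.15*sin(d)^4 + 3.04*sin(d)^3 - 3.79*sin(d)^2 + 0.97*sin(d) + 2.99)^2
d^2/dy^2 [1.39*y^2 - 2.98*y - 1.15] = 2.78000000000000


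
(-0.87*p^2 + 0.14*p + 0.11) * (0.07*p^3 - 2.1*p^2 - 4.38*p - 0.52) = -0.0609*p^5 + 1.8368*p^4 + 3.5243*p^3 - 0.3918*p^2 - 0.5546*p - 0.0572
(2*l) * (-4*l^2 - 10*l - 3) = -8*l^3 - 20*l^2 - 6*l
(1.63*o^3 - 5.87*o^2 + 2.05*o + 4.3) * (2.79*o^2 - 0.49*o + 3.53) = 4.5477*o^5 - 17.176*o^4 + 14.3497*o^3 - 9.7286*o^2 + 5.1295*o + 15.179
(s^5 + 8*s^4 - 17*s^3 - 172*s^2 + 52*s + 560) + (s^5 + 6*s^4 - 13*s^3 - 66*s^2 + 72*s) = 2*s^5 + 14*s^4 - 30*s^3 - 238*s^2 + 124*s + 560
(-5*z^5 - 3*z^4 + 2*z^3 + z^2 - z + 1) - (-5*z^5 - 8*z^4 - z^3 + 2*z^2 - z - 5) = 5*z^4 + 3*z^3 - z^2 + 6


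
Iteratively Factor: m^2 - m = (m)*(m - 1)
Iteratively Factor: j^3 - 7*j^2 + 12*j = (j - 3)*(j^2 - 4*j) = (j - 4)*(j - 3)*(j)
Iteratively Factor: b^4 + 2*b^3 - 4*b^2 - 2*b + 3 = (b + 1)*(b^3 + b^2 - 5*b + 3) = (b - 1)*(b + 1)*(b^2 + 2*b - 3) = (b - 1)^2*(b + 1)*(b + 3)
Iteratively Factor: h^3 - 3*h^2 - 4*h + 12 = (h - 3)*(h^2 - 4) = (h - 3)*(h + 2)*(h - 2)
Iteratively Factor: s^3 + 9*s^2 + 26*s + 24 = (s + 4)*(s^2 + 5*s + 6) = (s + 3)*(s + 4)*(s + 2)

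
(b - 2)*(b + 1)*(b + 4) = b^3 + 3*b^2 - 6*b - 8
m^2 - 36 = (m - 6)*(m + 6)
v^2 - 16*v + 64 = (v - 8)^2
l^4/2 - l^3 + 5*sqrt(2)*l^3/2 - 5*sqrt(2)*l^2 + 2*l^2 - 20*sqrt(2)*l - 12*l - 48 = (l/2 + sqrt(2))*(l - 4)*(l + 2)*(l + 3*sqrt(2))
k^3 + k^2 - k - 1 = (k - 1)*(k + 1)^2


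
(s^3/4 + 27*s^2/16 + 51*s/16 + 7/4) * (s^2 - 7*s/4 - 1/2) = s^5/4 + 5*s^4/4 + 7*s^3/64 - 299*s^2/64 - 149*s/32 - 7/8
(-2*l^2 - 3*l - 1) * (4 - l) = 2*l^3 - 5*l^2 - 11*l - 4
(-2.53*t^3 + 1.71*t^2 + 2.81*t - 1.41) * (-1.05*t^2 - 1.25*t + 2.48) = 2.6565*t^5 + 1.367*t^4 - 11.3624*t^3 + 2.2088*t^2 + 8.7313*t - 3.4968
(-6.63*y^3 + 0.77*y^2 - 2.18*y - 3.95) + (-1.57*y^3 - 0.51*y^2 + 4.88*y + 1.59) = -8.2*y^3 + 0.26*y^2 + 2.7*y - 2.36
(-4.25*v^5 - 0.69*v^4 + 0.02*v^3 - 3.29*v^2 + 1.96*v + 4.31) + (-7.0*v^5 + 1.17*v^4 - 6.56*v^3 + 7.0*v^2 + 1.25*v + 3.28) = -11.25*v^5 + 0.48*v^4 - 6.54*v^3 + 3.71*v^2 + 3.21*v + 7.59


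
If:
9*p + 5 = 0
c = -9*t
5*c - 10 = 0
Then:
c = 2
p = -5/9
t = -2/9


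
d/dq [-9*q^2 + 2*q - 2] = 2 - 18*q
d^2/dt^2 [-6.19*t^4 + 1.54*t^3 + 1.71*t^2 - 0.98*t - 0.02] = -74.28*t^2 + 9.24*t + 3.42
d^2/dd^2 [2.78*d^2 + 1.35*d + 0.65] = 5.56000000000000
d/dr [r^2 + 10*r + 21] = 2*r + 10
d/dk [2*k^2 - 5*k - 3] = 4*k - 5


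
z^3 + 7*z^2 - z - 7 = (z - 1)*(z + 1)*(z + 7)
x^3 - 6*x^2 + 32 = (x - 4)^2*(x + 2)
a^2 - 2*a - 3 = (a - 3)*(a + 1)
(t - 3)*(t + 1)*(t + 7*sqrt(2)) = t^3 - 2*t^2 + 7*sqrt(2)*t^2 - 14*sqrt(2)*t - 3*t - 21*sqrt(2)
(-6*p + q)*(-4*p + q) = 24*p^2 - 10*p*q + q^2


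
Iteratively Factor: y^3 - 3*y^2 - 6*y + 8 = (y + 2)*(y^2 - 5*y + 4) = (y - 4)*(y + 2)*(y - 1)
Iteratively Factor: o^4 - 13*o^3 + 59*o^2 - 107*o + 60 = (o - 3)*(o^3 - 10*o^2 + 29*o - 20) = (o - 3)*(o - 1)*(o^2 - 9*o + 20) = (o - 4)*(o - 3)*(o - 1)*(o - 5)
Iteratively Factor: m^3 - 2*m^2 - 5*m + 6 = (m + 2)*(m^2 - 4*m + 3) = (m - 3)*(m + 2)*(m - 1)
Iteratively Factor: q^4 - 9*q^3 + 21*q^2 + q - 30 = (q - 3)*(q^3 - 6*q^2 + 3*q + 10) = (q - 5)*(q - 3)*(q^2 - q - 2) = (q - 5)*(q - 3)*(q - 2)*(q + 1)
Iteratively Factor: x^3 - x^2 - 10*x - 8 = (x + 1)*(x^2 - 2*x - 8) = (x - 4)*(x + 1)*(x + 2)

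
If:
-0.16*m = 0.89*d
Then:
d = -0.179775280898876*m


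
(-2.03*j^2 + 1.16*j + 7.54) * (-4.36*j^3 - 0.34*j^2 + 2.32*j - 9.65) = 8.8508*j^5 - 4.3674*j^4 - 37.9784*j^3 + 19.7171*j^2 + 6.2988*j - 72.761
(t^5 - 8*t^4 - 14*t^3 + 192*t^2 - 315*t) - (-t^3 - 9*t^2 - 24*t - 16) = t^5 - 8*t^4 - 13*t^3 + 201*t^2 - 291*t + 16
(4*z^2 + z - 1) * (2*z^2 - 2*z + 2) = 8*z^4 - 6*z^3 + 4*z^2 + 4*z - 2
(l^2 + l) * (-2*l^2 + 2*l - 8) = -2*l^4 - 6*l^2 - 8*l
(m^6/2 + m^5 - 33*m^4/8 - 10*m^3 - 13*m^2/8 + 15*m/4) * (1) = m^6/2 + m^5 - 33*m^4/8 - 10*m^3 - 13*m^2/8 + 15*m/4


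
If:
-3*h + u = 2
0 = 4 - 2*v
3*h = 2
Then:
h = 2/3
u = 4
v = 2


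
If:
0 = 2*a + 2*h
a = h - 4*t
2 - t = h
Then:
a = -4/3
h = 4/3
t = 2/3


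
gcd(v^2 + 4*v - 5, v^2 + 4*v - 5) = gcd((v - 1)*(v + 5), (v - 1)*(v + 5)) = v^2 + 4*v - 5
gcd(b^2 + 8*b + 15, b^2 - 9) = b + 3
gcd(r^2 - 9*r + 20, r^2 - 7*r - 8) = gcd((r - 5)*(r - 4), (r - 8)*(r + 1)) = 1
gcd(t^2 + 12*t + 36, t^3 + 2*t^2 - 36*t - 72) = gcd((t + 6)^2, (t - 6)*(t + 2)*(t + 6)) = t + 6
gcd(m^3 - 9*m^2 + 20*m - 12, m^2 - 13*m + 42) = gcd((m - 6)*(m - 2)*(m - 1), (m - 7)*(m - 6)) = m - 6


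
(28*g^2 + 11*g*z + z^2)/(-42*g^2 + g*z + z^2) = (4*g + z)/(-6*g + z)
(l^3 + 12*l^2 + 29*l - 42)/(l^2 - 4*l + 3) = (l^2 + 13*l + 42)/(l - 3)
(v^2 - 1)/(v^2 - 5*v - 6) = (v - 1)/(v - 6)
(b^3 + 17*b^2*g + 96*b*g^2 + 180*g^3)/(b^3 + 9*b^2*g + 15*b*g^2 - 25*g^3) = (b^2 + 12*b*g + 36*g^2)/(b^2 + 4*b*g - 5*g^2)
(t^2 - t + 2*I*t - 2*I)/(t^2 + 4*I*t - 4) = (t - 1)/(t + 2*I)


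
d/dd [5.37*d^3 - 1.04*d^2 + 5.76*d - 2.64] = 16.11*d^2 - 2.08*d + 5.76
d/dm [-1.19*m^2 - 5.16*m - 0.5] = -2.38*m - 5.16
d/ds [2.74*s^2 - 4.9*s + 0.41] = 5.48*s - 4.9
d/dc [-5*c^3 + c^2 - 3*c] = -15*c^2 + 2*c - 3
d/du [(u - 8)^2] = 2*u - 16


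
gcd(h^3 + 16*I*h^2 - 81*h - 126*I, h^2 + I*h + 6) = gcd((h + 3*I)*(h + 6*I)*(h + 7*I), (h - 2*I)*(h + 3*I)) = h + 3*I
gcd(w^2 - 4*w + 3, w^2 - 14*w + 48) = 1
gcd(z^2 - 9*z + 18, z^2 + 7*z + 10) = 1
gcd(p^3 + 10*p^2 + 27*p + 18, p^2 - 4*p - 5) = p + 1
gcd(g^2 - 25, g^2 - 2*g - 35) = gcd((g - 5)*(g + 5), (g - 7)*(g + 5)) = g + 5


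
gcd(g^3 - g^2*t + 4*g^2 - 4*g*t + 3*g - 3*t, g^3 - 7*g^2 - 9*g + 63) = g + 3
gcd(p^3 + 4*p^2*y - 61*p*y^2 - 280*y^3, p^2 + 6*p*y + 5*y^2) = p + 5*y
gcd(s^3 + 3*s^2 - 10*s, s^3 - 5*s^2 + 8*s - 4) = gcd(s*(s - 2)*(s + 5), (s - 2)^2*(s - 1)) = s - 2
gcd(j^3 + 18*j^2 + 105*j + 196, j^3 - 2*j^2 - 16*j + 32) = j + 4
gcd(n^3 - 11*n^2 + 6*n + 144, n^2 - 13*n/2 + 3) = n - 6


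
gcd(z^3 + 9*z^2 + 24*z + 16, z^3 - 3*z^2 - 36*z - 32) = z^2 + 5*z + 4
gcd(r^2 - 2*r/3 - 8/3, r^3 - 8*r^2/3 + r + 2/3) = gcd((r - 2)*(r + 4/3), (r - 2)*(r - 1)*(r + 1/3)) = r - 2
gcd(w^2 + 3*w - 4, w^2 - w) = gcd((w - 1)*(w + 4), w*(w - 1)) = w - 1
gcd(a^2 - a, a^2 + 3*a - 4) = a - 1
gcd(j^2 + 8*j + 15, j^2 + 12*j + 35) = j + 5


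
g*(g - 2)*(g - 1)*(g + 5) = g^4 + 2*g^3 - 13*g^2 + 10*g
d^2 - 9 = (d - 3)*(d + 3)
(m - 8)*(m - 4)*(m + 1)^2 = m^4 - 10*m^3 + 9*m^2 + 52*m + 32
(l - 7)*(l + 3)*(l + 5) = l^3 + l^2 - 41*l - 105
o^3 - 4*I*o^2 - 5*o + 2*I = (o - 2*I)*(o - I)^2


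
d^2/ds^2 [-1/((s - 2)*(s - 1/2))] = 4*(-4*(s - 2)^2 - 2*(s - 2)*(2*s - 1) - (2*s - 1)^2)/((s - 2)^3*(2*s - 1)^3)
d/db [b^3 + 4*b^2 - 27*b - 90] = 3*b^2 + 8*b - 27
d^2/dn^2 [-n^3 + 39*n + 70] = -6*n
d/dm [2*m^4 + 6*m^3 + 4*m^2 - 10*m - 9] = 8*m^3 + 18*m^2 + 8*m - 10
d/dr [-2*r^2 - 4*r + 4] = -4*r - 4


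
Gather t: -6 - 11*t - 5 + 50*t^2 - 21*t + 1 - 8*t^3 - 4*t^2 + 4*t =-8*t^3 + 46*t^2 - 28*t - 10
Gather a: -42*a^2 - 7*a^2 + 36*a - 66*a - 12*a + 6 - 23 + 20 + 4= -49*a^2 - 42*a + 7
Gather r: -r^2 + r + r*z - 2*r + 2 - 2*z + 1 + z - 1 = -r^2 + r*(z - 1) - z + 2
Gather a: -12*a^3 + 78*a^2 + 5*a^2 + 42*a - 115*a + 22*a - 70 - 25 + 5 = -12*a^3 + 83*a^2 - 51*a - 90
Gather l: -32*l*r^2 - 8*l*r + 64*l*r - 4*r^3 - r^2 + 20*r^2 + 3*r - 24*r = l*(-32*r^2 + 56*r) - 4*r^3 + 19*r^2 - 21*r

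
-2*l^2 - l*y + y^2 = (-2*l + y)*(l + y)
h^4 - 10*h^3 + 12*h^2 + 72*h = h*(h - 6)^2*(h + 2)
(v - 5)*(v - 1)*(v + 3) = v^3 - 3*v^2 - 13*v + 15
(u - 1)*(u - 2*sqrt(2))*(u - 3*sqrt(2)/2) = u^3 - 7*sqrt(2)*u^2/2 - u^2 + 7*sqrt(2)*u/2 + 6*u - 6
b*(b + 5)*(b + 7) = b^3 + 12*b^2 + 35*b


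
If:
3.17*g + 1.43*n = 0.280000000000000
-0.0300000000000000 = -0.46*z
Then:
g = 0.0883280757097792 - 0.451104100946372*n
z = 0.07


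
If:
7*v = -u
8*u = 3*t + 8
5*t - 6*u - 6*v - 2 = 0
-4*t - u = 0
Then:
No Solution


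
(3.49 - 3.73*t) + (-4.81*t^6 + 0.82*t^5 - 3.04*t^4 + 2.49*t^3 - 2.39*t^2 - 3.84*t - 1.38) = -4.81*t^6 + 0.82*t^5 - 3.04*t^4 + 2.49*t^3 - 2.39*t^2 - 7.57*t + 2.11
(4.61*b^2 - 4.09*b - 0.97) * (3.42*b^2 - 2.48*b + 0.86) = 15.7662*b^4 - 25.4206*b^3 + 10.7904*b^2 - 1.1118*b - 0.8342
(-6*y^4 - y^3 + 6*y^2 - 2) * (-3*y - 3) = 18*y^5 + 21*y^4 - 15*y^3 - 18*y^2 + 6*y + 6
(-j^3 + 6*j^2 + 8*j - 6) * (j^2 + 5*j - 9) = -j^5 + j^4 + 47*j^3 - 20*j^2 - 102*j + 54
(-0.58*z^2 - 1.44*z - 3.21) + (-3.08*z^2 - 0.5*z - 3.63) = -3.66*z^2 - 1.94*z - 6.84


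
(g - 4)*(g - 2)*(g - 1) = g^3 - 7*g^2 + 14*g - 8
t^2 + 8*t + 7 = (t + 1)*(t + 7)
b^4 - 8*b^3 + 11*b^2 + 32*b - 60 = (b - 5)*(b - 3)*(b - 2)*(b + 2)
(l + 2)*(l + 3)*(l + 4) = l^3 + 9*l^2 + 26*l + 24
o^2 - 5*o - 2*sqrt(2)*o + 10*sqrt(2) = (o - 5)*(o - 2*sqrt(2))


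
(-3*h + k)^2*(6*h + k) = 54*h^3 - 27*h^2*k + k^3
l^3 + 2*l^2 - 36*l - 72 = (l - 6)*(l + 2)*(l + 6)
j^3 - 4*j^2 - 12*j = j*(j - 6)*(j + 2)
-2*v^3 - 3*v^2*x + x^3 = (-2*v + x)*(v + x)^2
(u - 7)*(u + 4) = u^2 - 3*u - 28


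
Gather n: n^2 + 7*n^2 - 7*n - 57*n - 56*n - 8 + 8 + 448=8*n^2 - 120*n + 448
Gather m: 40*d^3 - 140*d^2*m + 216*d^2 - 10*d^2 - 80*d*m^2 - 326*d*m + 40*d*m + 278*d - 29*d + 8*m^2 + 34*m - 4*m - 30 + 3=40*d^3 + 206*d^2 + 249*d + m^2*(8 - 80*d) + m*(-140*d^2 - 286*d + 30) - 27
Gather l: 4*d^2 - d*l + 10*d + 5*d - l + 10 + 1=4*d^2 + 15*d + l*(-d - 1) + 11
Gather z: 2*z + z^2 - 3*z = z^2 - z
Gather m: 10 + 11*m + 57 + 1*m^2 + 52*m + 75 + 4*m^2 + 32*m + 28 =5*m^2 + 95*m + 170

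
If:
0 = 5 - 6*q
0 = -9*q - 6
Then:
No Solution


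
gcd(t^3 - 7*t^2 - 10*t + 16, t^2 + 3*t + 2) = t + 2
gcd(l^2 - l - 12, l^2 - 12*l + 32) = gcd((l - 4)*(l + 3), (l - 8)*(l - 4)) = l - 4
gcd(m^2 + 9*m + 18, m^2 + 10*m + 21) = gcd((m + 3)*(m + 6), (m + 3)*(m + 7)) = m + 3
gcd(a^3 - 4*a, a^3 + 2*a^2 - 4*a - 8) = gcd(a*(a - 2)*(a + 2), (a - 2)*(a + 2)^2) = a^2 - 4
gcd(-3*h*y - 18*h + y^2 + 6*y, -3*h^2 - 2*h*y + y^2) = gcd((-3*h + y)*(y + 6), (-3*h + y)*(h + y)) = -3*h + y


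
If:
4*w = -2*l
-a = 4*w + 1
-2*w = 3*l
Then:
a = -1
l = 0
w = 0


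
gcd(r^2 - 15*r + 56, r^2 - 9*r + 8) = r - 8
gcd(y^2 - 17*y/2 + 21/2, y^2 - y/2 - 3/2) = y - 3/2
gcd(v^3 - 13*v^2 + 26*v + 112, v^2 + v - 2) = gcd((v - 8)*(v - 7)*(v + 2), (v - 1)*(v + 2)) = v + 2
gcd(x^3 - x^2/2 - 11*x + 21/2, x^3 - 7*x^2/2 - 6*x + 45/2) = x - 3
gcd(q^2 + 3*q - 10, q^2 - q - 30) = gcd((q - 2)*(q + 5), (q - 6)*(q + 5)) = q + 5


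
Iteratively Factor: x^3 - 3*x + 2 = (x - 1)*(x^2 + x - 2) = (x - 1)^2*(x + 2)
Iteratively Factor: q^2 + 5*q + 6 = (q + 2)*(q + 3)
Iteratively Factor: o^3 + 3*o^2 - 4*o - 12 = (o - 2)*(o^2 + 5*o + 6) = (o - 2)*(o + 2)*(o + 3)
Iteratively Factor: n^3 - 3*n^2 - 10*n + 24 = (n + 3)*(n^2 - 6*n + 8) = (n - 2)*(n + 3)*(n - 4)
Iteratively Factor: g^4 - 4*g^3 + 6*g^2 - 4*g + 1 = (g - 1)*(g^3 - 3*g^2 + 3*g - 1) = (g - 1)^2*(g^2 - 2*g + 1) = (g - 1)^3*(g - 1)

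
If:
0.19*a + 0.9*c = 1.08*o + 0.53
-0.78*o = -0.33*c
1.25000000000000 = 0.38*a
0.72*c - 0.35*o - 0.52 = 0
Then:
No Solution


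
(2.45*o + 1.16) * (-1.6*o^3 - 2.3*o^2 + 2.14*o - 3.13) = -3.92*o^4 - 7.491*o^3 + 2.575*o^2 - 5.1861*o - 3.6308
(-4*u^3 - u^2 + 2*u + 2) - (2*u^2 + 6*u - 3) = -4*u^3 - 3*u^2 - 4*u + 5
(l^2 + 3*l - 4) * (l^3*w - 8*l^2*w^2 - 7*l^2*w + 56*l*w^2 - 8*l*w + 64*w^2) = l^5*w - 8*l^4*w^2 - 4*l^4*w + 32*l^3*w^2 - 33*l^3*w + 264*l^2*w^2 + 4*l^2*w - 32*l*w^2 + 32*l*w - 256*w^2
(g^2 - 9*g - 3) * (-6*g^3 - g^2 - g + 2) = -6*g^5 + 53*g^4 + 26*g^3 + 14*g^2 - 15*g - 6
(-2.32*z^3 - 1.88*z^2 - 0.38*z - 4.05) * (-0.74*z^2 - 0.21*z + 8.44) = 1.7168*z^5 + 1.8784*z^4 - 18.9048*z^3 - 12.7904*z^2 - 2.3567*z - 34.182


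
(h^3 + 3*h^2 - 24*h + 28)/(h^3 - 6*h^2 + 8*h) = (h^2 + 5*h - 14)/(h*(h - 4))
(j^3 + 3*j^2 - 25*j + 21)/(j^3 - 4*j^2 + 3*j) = (j + 7)/j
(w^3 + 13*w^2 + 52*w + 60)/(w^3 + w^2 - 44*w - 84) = (w + 5)/(w - 7)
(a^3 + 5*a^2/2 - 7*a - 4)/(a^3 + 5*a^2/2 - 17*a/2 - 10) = (2*a^2 - 3*a - 2)/(2*a^2 - 3*a - 5)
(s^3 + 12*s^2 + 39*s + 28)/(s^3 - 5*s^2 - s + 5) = (s^2 + 11*s + 28)/(s^2 - 6*s + 5)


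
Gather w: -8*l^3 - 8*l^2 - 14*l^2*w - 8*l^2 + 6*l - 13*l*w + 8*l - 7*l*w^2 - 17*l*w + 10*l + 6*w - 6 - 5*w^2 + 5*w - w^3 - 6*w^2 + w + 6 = -8*l^3 - 16*l^2 + 24*l - w^3 + w^2*(-7*l - 11) + w*(-14*l^2 - 30*l + 12)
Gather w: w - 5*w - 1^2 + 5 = 4 - 4*w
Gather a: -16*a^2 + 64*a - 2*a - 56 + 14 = -16*a^2 + 62*a - 42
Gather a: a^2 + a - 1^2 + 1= a^2 + a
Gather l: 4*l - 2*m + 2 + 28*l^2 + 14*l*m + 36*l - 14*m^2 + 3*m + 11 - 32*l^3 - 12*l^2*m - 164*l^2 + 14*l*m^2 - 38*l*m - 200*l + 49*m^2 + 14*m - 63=-32*l^3 + l^2*(-12*m - 136) + l*(14*m^2 - 24*m - 160) + 35*m^2 + 15*m - 50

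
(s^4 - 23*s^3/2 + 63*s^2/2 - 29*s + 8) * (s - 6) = s^5 - 35*s^4/2 + 201*s^3/2 - 218*s^2 + 182*s - 48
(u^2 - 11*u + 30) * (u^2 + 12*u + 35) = u^4 + u^3 - 67*u^2 - 25*u + 1050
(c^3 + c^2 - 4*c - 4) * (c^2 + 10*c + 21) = c^5 + 11*c^4 + 27*c^3 - 23*c^2 - 124*c - 84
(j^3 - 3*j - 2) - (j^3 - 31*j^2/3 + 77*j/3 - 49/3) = 31*j^2/3 - 86*j/3 + 43/3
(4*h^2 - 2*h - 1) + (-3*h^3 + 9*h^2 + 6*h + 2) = -3*h^3 + 13*h^2 + 4*h + 1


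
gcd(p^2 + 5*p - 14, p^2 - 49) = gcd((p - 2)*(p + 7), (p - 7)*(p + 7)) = p + 7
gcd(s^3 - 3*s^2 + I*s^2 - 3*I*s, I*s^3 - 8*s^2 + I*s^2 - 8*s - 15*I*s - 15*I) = 1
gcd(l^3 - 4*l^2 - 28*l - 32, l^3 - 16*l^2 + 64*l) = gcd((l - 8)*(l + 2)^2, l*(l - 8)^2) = l - 8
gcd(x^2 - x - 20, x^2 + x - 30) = x - 5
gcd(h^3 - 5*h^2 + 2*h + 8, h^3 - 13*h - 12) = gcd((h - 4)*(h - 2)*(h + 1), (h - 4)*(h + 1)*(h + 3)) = h^2 - 3*h - 4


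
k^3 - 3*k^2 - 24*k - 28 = (k - 7)*(k + 2)^2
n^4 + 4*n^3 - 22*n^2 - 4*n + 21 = (n - 3)*(n - 1)*(n + 1)*(n + 7)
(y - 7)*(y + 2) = y^2 - 5*y - 14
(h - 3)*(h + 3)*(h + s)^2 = h^4 + 2*h^3*s + h^2*s^2 - 9*h^2 - 18*h*s - 9*s^2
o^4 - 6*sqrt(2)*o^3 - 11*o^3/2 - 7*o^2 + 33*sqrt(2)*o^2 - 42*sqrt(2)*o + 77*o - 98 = (o - 7/2)*(o - 2)*(o - 7*sqrt(2))*(o + sqrt(2))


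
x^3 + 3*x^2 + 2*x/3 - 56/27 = (x - 2/3)*(x + 4/3)*(x + 7/3)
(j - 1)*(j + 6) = j^2 + 5*j - 6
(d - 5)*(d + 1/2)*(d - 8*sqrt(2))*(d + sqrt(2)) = d^4 - 7*sqrt(2)*d^3 - 9*d^3/2 - 37*d^2/2 + 63*sqrt(2)*d^2/2 + 35*sqrt(2)*d/2 + 72*d + 40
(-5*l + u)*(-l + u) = 5*l^2 - 6*l*u + u^2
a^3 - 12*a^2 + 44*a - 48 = (a - 6)*(a - 4)*(a - 2)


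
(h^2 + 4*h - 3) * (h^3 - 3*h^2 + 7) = h^5 + h^4 - 15*h^3 + 16*h^2 + 28*h - 21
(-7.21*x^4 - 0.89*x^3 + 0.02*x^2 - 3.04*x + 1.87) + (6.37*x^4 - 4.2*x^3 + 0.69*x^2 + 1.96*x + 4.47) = -0.84*x^4 - 5.09*x^3 + 0.71*x^2 - 1.08*x + 6.34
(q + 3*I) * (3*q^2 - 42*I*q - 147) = 3*q^3 - 33*I*q^2 - 21*q - 441*I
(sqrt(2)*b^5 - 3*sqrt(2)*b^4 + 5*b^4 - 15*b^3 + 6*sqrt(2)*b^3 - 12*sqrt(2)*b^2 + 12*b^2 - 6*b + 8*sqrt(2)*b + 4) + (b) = sqrt(2)*b^5 - 3*sqrt(2)*b^4 + 5*b^4 - 15*b^3 + 6*sqrt(2)*b^3 - 12*sqrt(2)*b^2 + 12*b^2 - 5*b + 8*sqrt(2)*b + 4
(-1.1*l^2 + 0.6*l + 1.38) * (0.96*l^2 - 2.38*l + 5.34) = -1.056*l^4 + 3.194*l^3 - 5.9772*l^2 - 0.0804*l + 7.3692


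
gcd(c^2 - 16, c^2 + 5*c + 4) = c + 4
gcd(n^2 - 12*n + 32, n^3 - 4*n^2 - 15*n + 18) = 1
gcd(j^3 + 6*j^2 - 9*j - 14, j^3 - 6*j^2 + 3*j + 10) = j^2 - j - 2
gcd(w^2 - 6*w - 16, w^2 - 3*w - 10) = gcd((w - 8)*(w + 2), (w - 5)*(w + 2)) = w + 2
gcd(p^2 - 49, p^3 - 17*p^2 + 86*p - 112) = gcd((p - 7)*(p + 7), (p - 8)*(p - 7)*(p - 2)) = p - 7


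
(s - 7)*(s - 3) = s^2 - 10*s + 21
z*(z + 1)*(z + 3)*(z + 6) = z^4 + 10*z^3 + 27*z^2 + 18*z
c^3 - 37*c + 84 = (c - 4)*(c - 3)*(c + 7)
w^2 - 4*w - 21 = (w - 7)*(w + 3)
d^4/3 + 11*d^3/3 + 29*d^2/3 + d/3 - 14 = (d/3 + 1)*(d - 1)*(d + 2)*(d + 7)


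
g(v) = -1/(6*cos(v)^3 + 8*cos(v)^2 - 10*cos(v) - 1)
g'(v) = -(18*sin(v)*cos(v)^2 + 16*sin(v)*cos(v) - 10*sin(v))/(6*cos(v)^3 + 8*cos(v)^2 - 10*cos(v) - 1)^2 = 2*(-9*cos(v)^2 - 8*cos(v) + 5)*sin(v)/(6*cos(v)^3 + 8*cos(v)^2 - 10*cos(v) - 1)^2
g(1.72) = -1.55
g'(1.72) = 28.60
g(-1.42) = 0.43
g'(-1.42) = -1.34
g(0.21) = -0.40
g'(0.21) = -0.77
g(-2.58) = -0.10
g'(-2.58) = -0.06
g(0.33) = -0.56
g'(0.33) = -2.17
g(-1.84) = -0.47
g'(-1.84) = -2.80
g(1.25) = 0.32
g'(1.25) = 0.30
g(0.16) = -0.37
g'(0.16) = -0.51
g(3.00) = -0.09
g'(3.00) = 0.01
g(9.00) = -0.10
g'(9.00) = 0.04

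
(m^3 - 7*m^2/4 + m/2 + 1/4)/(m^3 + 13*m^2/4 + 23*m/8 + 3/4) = 2*(4*m^3 - 7*m^2 + 2*m + 1)/(8*m^3 + 26*m^2 + 23*m + 6)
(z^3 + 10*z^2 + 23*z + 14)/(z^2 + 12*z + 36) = (z^3 + 10*z^2 + 23*z + 14)/(z^2 + 12*z + 36)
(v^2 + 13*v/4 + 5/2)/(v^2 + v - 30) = (v^2 + 13*v/4 + 5/2)/(v^2 + v - 30)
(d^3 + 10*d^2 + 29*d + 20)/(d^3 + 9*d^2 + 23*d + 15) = (d + 4)/(d + 3)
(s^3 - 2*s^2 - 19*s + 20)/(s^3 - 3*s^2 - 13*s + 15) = (s + 4)/(s + 3)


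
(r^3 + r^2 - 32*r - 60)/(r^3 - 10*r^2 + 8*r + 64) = (r^2 - r - 30)/(r^2 - 12*r + 32)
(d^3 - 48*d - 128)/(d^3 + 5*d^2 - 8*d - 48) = (d - 8)/(d - 3)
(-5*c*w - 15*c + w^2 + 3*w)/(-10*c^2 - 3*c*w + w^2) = (w + 3)/(2*c + w)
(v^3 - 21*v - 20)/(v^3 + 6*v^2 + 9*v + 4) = (v - 5)/(v + 1)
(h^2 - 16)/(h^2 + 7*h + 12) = (h - 4)/(h + 3)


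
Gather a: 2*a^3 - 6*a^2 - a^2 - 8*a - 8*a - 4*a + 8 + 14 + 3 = 2*a^3 - 7*a^2 - 20*a + 25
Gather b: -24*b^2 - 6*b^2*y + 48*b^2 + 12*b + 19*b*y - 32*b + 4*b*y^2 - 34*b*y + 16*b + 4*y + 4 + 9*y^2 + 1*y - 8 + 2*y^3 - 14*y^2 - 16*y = b^2*(24 - 6*y) + b*(4*y^2 - 15*y - 4) + 2*y^3 - 5*y^2 - 11*y - 4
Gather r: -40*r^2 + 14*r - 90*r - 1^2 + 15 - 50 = -40*r^2 - 76*r - 36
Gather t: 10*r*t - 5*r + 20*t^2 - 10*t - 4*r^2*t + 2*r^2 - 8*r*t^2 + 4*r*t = 2*r^2 - 5*r + t^2*(20 - 8*r) + t*(-4*r^2 + 14*r - 10)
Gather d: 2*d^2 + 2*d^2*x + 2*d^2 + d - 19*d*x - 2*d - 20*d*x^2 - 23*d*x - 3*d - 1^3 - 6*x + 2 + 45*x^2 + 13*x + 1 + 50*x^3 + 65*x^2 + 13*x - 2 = d^2*(2*x + 4) + d*(-20*x^2 - 42*x - 4) + 50*x^3 + 110*x^2 + 20*x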